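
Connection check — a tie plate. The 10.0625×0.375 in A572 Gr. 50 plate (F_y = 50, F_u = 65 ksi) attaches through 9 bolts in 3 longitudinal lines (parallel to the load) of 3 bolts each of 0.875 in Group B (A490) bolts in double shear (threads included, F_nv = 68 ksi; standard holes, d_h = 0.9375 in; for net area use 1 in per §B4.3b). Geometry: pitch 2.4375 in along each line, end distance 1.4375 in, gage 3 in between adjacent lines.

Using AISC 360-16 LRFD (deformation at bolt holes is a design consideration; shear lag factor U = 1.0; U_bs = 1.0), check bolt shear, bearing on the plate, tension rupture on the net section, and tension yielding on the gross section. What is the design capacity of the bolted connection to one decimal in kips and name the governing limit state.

129.1 kips (net-section rupture governs)

Bolt shear: A_b = π(0.875)²/4 = 0.60132 in². φR_n = 0.75 × 68 × 0.60132 × 9 × 2 = 552.0 kips.
Bearing (0.375 in plate, F_u = 65 ksi): end bolts L_c = 1.4375 − 0.9375/2 = 0.96875, R_n = min(1.2×0.96875×0.375×65, 2.4×0.875×0.375×65) = 28.336 kips/bolt; interior L_c = 2.4375 − 0.9375 = 1.5, R_n = 43.875 kips/bolt. φR_n = 0.75 × (3×28.336 + 6×43.875) = 261.2 kips.
Tension rupture (net): A_n = (10.0625 − 3×1)×0.375 = 2.6484 in² (U = 1.0, A_e = A_n). φR_n = 0.75 × 65 × 2.6484 = 129.1 kips.
Tension yield (gross): A_g = 10.0625×0.375 = 3.7734 in². φR_n = 0.90 × 50 × 3.7734 = 169.8 kips.
Governing: min(552.0, 261.2, 129.1, 169.8) = 129.1 kips → net-section rupture.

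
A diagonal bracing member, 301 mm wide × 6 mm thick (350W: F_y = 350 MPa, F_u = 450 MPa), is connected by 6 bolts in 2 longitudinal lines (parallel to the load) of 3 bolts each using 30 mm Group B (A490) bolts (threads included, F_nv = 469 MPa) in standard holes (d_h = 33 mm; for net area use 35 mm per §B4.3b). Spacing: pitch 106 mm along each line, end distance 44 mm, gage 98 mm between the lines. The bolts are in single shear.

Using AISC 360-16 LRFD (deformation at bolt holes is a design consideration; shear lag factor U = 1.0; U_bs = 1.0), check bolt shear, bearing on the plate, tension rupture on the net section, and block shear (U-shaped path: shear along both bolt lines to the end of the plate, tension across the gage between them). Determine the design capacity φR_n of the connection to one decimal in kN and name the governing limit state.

Bolt shear: A_b = π(30)²/4 = 706.86 mm². φR_n = 0.75 × 469 × 706.86 × 6 × 1 = 1491.8 kN.
Bearing (6 mm plate, F_u = 450 MPa): end bolts L_c = 44 − 33/2 = 27.5, R_n = min(1.2×27.5×6×450, 2.4×30×6×450) = 89.1 kN/bolt; interior L_c = 106 − 33 = 73, R_n = 194.4 kN/bolt. φR_n = 0.75 × (2×89.1 + 4×194.4) = 716.9 kN.
Tension rupture (net): A_n = (301 − 2×35)×6 = 1386 mm² (U = 1.0, A_e = A_n). φR_n = 0.75 × 450 × 1386 = 467.8 kN.
Block shear: shear path 2×[44+2×106] = 2×256 mm, A_gv = 3072, A_nv = 2×(256 − 2.5×35)×6 = 2022 mm²; tension across gage: (98 − 1×35)×6 = 378 mm². R_n = min(0.6×450×2022, 0.6×350×3072) + 1.0×450×378 = min(545.94, 645.12) + 170.1 = 716.04 kN. φR_n = 0.75 × 716.04 = 537.0 kN.
Governing: min(1491.8, 716.9, 467.8, 537.0) = 467.8 kN → net-section rupture.

467.8 kN (net-section rupture governs)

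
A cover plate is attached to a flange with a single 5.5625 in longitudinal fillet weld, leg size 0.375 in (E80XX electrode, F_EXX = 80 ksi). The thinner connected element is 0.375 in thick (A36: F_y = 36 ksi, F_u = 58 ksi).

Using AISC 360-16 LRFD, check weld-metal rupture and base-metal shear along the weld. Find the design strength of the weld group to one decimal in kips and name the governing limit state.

Weld metal: throat = 0.707×0.375 = 0.26513 in, L = 5.5625 in. φR_n = 0.75 × 0.6 × 80 × 0.26513 × 5.5625 = 53.1 kips.
Base metal shear (0.375 in plate): yield φR_n = 1.0×0.6×36×0.375×5.5625 = 45.1 kips; rupture φR_n = 0.75×0.6×58×0.375×5.5625 = 54.4 kips; take 45.1 kips (yield).
Governing: min(53.1, 45.1) = 45.1 kips → base-metal shear.

45.1 kips (base-metal shear governs)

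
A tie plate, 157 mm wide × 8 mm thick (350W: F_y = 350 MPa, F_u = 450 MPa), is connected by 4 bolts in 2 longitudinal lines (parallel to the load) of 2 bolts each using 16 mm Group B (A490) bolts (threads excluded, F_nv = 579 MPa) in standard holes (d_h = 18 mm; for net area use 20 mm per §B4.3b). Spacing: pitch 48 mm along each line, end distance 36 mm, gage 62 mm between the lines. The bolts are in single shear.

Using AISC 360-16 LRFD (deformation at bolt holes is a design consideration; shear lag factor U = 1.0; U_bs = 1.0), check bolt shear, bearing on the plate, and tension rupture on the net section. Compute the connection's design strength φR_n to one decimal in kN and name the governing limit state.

315.9 kN (net-section rupture governs)

Bolt shear: A_b = π(16)²/4 = 201.06 mm². φR_n = 0.75 × 579 × 201.06 × 4 × 1 = 349.2 kN.
Bearing (8 mm plate, F_u = 450 MPa): end bolts L_c = 36 − 18/2 = 27, R_n = min(1.2×27×8×450, 2.4×16×8×450) = 116.64 kN/bolt; interior L_c = 48 − 18 = 30, R_n = 129.6 kN/bolt. φR_n = 0.75 × (2×116.64 + 2×129.6) = 369.4 kN.
Tension rupture (net): A_n = (157 − 2×20)×8 = 936 mm² (U = 1.0, A_e = A_n). φR_n = 0.75 × 450 × 936 = 315.9 kN.
Governing: min(349.2, 369.4, 315.9) = 315.9 kN → net-section rupture.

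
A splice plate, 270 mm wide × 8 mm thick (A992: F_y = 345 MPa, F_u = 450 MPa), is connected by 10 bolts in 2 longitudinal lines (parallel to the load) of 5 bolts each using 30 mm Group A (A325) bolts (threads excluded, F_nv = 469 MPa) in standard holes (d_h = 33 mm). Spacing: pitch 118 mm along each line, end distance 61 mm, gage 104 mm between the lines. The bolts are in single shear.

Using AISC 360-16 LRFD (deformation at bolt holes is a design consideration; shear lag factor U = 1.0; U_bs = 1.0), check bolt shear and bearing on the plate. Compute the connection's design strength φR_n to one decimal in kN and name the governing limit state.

1843.6 kN (bearing governs)

Bolt shear: A_b = π(30)²/4 = 706.86 mm². φR_n = 0.75 × 469 × 706.86 × 10 × 1 = 2486.4 kN.
Bearing (8 mm plate, F_u = 450 MPa): end bolts L_c = 61 − 33/2 = 44.5, R_n = min(1.2×44.5×8×450, 2.4×30×8×450) = 192.24 kN/bolt; interior L_c = 118 − 33 = 85, R_n = 259.2 kN/bolt. φR_n = 0.75 × (2×192.24 + 8×259.2) = 1843.6 kN.
Governing: min(2486.4, 1843.6) = 1843.6 kN → bearing.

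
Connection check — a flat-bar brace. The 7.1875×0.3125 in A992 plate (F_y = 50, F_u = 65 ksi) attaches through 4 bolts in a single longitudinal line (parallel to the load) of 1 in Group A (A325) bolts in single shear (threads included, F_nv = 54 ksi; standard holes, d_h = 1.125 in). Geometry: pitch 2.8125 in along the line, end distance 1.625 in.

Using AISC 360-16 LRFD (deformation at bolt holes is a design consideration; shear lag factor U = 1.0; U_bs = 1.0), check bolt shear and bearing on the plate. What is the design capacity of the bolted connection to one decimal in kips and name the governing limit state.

112.0 kips (bearing governs)

Bolt shear: A_b = π(1)²/4 = 0.7854 in². φR_n = 0.75 × 54 × 0.7854 × 4 × 1 = 127.2 kips.
Bearing (0.3125 in plate, F_u = 65 ksi): end bolts L_c = 1.625 − 1.125/2 = 1.0625, R_n = min(1.2×1.0625×0.3125×65, 2.4×1×0.3125×65) = 25.898 kips/bolt; interior L_c = 2.8125 − 1.125 = 1.6875, R_n = 41.133 kips/bolt. φR_n = 0.75 × (1×25.898 + 3×41.133) = 112.0 kips.
Governing: min(127.2, 112.0) = 112.0 kips → bearing.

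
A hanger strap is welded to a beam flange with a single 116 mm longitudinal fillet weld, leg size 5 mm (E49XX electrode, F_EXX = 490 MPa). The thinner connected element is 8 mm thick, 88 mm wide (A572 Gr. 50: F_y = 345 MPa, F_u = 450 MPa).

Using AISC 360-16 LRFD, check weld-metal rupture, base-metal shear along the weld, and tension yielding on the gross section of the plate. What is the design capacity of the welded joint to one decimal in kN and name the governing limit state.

Weld metal: throat = 0.707×5 = 3.535 mm, L = 116 mm. φR_n = 0.75 × 0.6 × 490 × 3.535 × 116 = 90.4 kN.
Base metal shear (8 mm plate): yield φR_n = 1.0×0.6×345×8×116 = 192.1 kN; rupture φR_n = 0.75×0.6×450×8×116 = 187.9 kN; take 187.9 kN (rupture).
Tension yield (gross): A_g = 88×8 = 704 mm². φR_n = 0.90 × 345 × 704 = 218.6 kN.
Governing: min(90.4, 187.9, 218.6) = 90.4 kN → weld metal.

90.4 kN (weld metal governs)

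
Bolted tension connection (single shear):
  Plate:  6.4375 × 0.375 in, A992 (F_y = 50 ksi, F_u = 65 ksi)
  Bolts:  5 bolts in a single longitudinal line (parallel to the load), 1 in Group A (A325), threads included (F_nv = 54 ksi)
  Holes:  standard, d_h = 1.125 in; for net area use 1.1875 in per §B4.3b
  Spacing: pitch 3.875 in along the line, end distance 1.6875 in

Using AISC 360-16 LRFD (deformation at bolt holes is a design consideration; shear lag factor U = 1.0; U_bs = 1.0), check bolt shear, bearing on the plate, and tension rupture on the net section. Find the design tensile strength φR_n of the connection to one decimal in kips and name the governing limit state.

96.0 kips (net-section rupture governs)

Bolt shear: A_b = π(1)²/4 = 0.7854 in². φR_n = 0.75 × 54 × 0.7854 × 5 × 1 = 159.0 kips.
Bearing (0.375 in plate, F_u = 65 ksi): end bolts L_c = 1.6875 − 1.125/2 = 1.125, R_n = min(1.2×1.125×0.375×65, 2.4×1×0.375×65) = 32.906 kips/bolt; interior L_c = 3.875 − 1.125 = 2.75, R_n = 58.5 kips/bolt. φR_n = 0.75 × (1×32.906 + 4×58.5) = 200.2 kips.
Tension rupture (net): A_n = (6.4375 − 1×1.1875)×0.375 = 1.9688 in² (U = 1.0, A_e = A_n). φR_n = 0.75 × 65 × 1.9688 = 96.0 kips.
Governing: min(159.0, 200.2, 96.0) = 96.0 kips → net-section rupture.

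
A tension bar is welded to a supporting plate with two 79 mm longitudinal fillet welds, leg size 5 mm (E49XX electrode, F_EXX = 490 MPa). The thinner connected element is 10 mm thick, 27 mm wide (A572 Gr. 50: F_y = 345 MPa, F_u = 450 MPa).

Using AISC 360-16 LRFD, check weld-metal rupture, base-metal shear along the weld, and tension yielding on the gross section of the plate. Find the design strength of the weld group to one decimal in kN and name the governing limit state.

83.8 kN (gross-section yield governs)

Weld metal: throat = 0.707×5 = 3.535 mm, L = 2×79 = 158 mm. φR_n = 0.75 × 0.6 × 490 × 3.535 × 158 = 123.2 kN.
Base metal shear (10 mm plate): yield φR_n = 1.0×0.6×345×10×158 = 327.1 kN; rupture φR_n = 0.75×0.6×450×10×158 = 320.0 kN; take 320.0 kN (rupture).
Tension yield (gross): A_g = 27×10 = 270 mm². φR_n = 0.90 × 345 × 270 = 83.8 kN.
Governing: min(123.2, 320.0, 83.8) = 83.8 kN → gross-section yield.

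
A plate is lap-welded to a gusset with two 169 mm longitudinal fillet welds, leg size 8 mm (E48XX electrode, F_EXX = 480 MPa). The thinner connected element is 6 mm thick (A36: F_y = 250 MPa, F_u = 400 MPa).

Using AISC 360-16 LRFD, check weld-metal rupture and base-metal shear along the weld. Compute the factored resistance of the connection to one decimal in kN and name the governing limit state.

304.2 kN (base-metal shear governs)

Weld metal: throat = 0.707×8 = 5.656 mm, L = 2×169 = 338 mm. φR_n = 0.75 × 0.6 × 480 × 5.656 × 338 = 412.9 kN.
Base metal shear (6 mm plate): yield φR_n = 1.0×0.6×250×6×338 = 304.2 kN; rupture φR_n = 0.75×0.6×400×6×338 = 365.0 kN; take 304.2 kN (yield).
Governing: min(412.9, 304.2) = 304.2 kN → base-metal shear.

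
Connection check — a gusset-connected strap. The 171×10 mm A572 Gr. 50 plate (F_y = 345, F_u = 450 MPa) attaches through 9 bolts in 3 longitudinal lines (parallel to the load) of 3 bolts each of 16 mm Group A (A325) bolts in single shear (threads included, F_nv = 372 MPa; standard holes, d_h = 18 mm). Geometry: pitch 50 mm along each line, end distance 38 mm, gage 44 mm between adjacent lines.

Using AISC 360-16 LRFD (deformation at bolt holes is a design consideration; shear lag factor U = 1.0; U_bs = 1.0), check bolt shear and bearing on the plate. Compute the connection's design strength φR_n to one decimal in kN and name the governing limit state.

504.9 kN (bolt shear governs)

Bolt shear: A_b = π(16)²/4 = 201.06 mm². φR_n = 0.75 × 372 × 201.06 × 9 × 1 = 504.9 kN.
Bearing (10 mm plate, F_u = 450 MPa): end bolts L_c = 38 − 18/2 = 29, R_n = min(1.2×29×10×450, 2.4×16×10×450) = 156.6 kN/bolt; interior L_c = 50 − 18 = 32, R_n = 172.8 kN/bolt. φR_n = 0.75 × (3×156.6 + 6×172.8) = 1130.0 kN.
Governing: min(504.9, 1130.0) = 504.9 kN → bolt shear.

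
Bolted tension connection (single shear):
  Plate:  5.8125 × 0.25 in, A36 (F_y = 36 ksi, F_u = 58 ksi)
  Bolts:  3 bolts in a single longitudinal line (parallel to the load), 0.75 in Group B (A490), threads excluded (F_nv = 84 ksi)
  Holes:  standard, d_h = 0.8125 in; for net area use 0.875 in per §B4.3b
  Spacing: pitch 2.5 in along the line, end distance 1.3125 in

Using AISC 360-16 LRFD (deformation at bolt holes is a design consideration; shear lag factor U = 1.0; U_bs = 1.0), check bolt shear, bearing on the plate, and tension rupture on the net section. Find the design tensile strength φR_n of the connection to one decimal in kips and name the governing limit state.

51.0 kips (bearing governs)

Bolt shear: A_b = π(0.75)²/4 = 0.44179 in². φR_n = 0.75 × 84 × 0.44179 × 3 × 1 = 83.5 kips.
Bearing (0.25 in plate, F_u = 58 ksi): end bolts L_c = 1.3125 − 0.8125/2 = 0.90625, R_n = min(1.2×0.90625×0.25×58, 2.4×0.75×0.25×58) = 15.769 kips/bolt; interior L_c = 2.5 − 0.8125 = 1.6875, R_n = 26.1 kips/bolt. φR_n = 0.75 × (1×15.769 + 2×26.1) = 51.0 kips.
Tension rupture (net): A_n = (5.8125 − 1×0.875)×0.25 = 1.2344 in² (U = 1.0, A_e = A_n). φR_n = 0.75 × 58 × 1.2344 = 53.7 kips.
Governing: min(83.5, 51.0, 53.7) = 51.0 kips → bearing.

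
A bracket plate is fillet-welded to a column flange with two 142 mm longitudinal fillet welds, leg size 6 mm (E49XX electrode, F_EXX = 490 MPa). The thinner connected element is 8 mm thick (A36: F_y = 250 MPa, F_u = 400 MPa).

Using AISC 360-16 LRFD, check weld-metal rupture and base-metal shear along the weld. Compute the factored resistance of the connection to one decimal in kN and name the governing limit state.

Weld metal: throat = 0.707×6 = 4.242 mm, L = 2×142 = 284 mm. φR_n = 0.75 × 0.6 × 490 × 4.242 × 284 = 265.6 kN.
Base metal shear (8 mm plate): yield φR_n = 1.0×0.6×250×8×284 = 340.8 kN; rupture φR_n = 0.75×0.6×400×8×284 = 409.0 kN; take 340.8 kN (yield).
Governing: min(265.6, 340.8) = 265.6 kN → weld metal.

265.6 kN (weld metal governs)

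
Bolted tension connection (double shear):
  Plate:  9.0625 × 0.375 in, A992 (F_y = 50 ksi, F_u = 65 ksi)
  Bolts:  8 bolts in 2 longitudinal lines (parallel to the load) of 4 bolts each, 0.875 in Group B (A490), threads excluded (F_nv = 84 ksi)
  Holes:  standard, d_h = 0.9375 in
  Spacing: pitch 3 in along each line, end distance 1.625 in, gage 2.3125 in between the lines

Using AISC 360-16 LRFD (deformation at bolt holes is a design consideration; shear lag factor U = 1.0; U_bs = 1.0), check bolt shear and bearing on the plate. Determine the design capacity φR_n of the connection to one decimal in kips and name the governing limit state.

Bolt shear: A_b = π(0.875)²/4 = 0.60132 in². φR_n = 0.75 × 84 × 0.60132 × 8 × 2 = 606.1 kips.
Bearing (0.375 in plate, F_u = 65 ksi): end bolts L_c = 1.625 − 0.9375/2 = 1.15625, R_n = min(1.2×1.15625×0.375×65, 2.4×0.875×0.375×65) = 33.82 kips/bolt; interior L_c = 3 − 0.9375 = 2.0625, R_n = 51.188 kips/bolt. φR_n = 0.75 × (2×33.82 + 6×51.188) = 281.1 kips.
Governing: min(606.1, 281.1) = 281.1 kips → bearing.

281.1 kips (bearing governs)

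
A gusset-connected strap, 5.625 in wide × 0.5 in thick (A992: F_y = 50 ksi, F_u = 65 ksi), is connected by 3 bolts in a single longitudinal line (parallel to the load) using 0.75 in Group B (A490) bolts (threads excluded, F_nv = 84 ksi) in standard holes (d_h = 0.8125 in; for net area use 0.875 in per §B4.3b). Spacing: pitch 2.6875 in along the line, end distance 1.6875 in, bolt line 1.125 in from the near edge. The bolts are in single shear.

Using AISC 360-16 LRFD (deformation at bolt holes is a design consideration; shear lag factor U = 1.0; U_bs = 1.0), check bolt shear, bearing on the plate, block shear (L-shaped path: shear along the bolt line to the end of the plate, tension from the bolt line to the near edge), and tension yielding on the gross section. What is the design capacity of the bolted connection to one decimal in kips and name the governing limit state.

83.5 kips (bolt shear governs)

Bolt shear: A_b = π(0.75)²/4 = 0.44179 in². φR_n = 0.75 × 84 × 0.44179 × 3 × 1 = 83.5 kips.
Bearing (0.5 in plate, F_u = 65 ksi): end bolts L_c = 1.6875 − 0.8125/2 = 1.28125, R_n = min(1.2×1.28125×0.5×65, 2.4×0.75×0.5×65) = 49.969 kips/bolt; interior L_c = 2.6875 − 0.8125 = 1.875, R_n = 58.5 kips/bolt. φR_n = 0.75 × (1×49.969 + 2×58.5) = 125.2 kips.
Block shear: shear path 1×[1.6875+2×2.6875] = 1×7.0625 in, A_gv = 3.5313, A_nv = 1×(7.0625 − 2.5×0.875)×0.5 = 2.4375 in²; tension to near edge: (1.125 − 0.5×0.875)×0.5 = 0.34375 in². R_n = min(0.6×65×2.4375, 0.6×50×3.5313) + 1.0×65×0.34375 = min(95.063, 105.94) + 22.344 = 117.41 kips. φR_n = 0.75 × 117.41 = 88.1 kips.
Tension yield (gross): A_g = 5.625×0.5 = 2.8125 in². φR_n = 0.90 × 50 × 2.8125 = 126.6 kips.
Governing: min(83.5, 125.2, 88.1, 126.6) = 83.5 kips → bolt shear.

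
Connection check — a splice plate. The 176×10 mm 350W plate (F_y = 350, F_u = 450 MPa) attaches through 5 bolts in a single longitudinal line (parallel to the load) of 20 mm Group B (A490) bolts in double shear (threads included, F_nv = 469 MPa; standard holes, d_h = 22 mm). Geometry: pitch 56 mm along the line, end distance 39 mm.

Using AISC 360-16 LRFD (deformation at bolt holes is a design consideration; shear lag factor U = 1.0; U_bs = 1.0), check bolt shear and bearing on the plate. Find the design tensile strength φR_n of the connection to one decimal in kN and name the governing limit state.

Bolt shear: A_b = π(20)²/4 = 314.16 mm². φR_n = 0.75 × 469 × 314.16 × 5 × 2 = 1105.1 kN.
Bearing (10 mm plate, F_u = 450 MPa): end bolts L_c = 39 − 22/2 = 28, R_n = min(1.2×28×10×450, 2.4×20×10×450) = 151.2 kN/bolt; interior L_c = 56 − 22 = 34, R_n = 183.6 kN/bolt. φR_n = 0.75 × (1×151.2 + 4×183.6) = 664.2 kN.
Governing: min(1105.1, 664.2) = 664.2 kN → bearing.

664.2 kN (bearing governs)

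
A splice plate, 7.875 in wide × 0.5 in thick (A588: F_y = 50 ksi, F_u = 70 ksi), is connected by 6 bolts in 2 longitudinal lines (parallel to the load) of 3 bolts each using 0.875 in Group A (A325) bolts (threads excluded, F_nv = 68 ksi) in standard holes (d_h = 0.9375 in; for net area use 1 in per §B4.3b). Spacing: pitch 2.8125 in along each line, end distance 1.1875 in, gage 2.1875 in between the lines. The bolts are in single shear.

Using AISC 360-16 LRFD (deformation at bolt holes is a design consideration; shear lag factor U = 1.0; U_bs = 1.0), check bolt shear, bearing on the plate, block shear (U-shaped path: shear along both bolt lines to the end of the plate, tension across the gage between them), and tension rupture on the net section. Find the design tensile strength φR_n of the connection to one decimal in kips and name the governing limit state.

Bolt shear: A_b = π(0.875)²/4 = 0.60132 in². φR_n = 0.75 × 68 × 0.60132 × 6 × 1 = 184.0 kips.
Bearing (0.5 in plate, F_u = 70 ksi): end bolts L_c = 1.1875 − 0.9375/2 = 0.71875, R_n = min(1.2×0.71875×0.5×70, 2.4×0.875×0.5×70) = 30.188 kips/bolt; interior L_c = 2.8125 − 0.9375 = 1.875, R_n = 73.5 kips/bolt. φR_n = 0.75 × (2×30.188 + 4×73.5) = 265.8 kips.
Block shear: shear path 2×[1.1875+2×2.8125] = 2×6.8125 in, A_gv = 6.8125, A_nv = 2×(6.8125 − 2.5×1)×0.5 = 4.3125 in²; tension across gage: (2.1875 − 1×1)×0.5 = 0.59375 in². R_n = min(0.6×70×4.3125, 0.6×50×6.8125) + 1.0×70×0.59375 = min(181.13, 204.38) + 41.563 = 222.69 kips. φR_n = 0.75 × 222.69 = 167.0 kips.
Tension rupture (net): A_n = (7.875 − 2×1)×0.5 = 2.9375 in² (U = 1.0, A_e = A_n). φR_n = 0.75 × 70 × 2.9375 = 154.2 kips.
Governing: min(184.0, 265.8, 167.0, 154.2) = 154.2 kips → net-section rupture.

154.2 kips (net-section rupture governs)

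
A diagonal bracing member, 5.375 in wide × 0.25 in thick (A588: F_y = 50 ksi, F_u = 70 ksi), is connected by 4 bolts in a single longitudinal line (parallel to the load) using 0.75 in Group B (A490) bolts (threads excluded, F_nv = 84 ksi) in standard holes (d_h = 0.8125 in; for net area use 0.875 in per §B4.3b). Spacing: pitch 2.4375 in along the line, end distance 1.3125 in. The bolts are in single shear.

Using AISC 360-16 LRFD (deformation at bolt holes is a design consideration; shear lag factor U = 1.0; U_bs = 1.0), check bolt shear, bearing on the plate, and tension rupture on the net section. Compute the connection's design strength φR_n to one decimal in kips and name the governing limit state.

59.1 kips (net-section rupture governs)

Bolt shear: A_b = π(0.75)²/4 = 0.44179 in². φR_n = 0.75 × 84 × 0.44179 × 4 × 1 = 111.3 kips.
Bearing (0.25 in plate, F_u = 70 ksi): end bolts L_c = 1.3125 − 0.8125/2 = 0.90625, R_n = min(1.2×0.90625×0.25×70, 2.4×0.75×0.25×70) = 19.031 kips/bolt; interior L_c = 2.4375 − 0.8125 = 1.625, R_n = 31.5 kips/bolt. φR_n = 0.75 × (1×19.031 + 3×31.5) = 85.1 kips.
Tension rupture (net): A_n = (5.375 − 1×0.875)×0.25 = 1.125 in² (U = 1.0, A_e = A_n). φR_n = 0.75 × 70 × 1.125 = 59.1 kips.
Governing: min(111.3, 85.1, 59.1) = 59.1 kips → net-section rupture.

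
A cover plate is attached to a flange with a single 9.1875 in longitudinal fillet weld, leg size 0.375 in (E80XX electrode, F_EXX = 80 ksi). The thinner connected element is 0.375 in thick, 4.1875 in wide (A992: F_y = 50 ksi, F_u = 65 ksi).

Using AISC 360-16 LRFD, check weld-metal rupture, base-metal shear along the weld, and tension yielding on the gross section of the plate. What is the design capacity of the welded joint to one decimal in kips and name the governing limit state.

70.7 kips (gross-section yield governs)

Weld metal: throat = 0.707×0.375 = 0.26513 in, L = 9.1875 in. φR_n = 0.75 × 0.6 × 80 × 0.26513 × 9.1875 = 87.7 kips.
Base metal shear (0.375 in plate): yield φR_n = 1.0×0.6×50×0.375×9.1875 = 103.4 kips; rupture φR_n = 0.75×0.6×65×0.375×9.1875 = 100.8 kips; take 100.8 kips (rupture).
Tension yield (gross): A_g = 4.1875×0.375 = 1.5703 in². φR_n = 0.90 × 50 × 1.5703 = 70.7 kips.
Governing: min(87.7, 100.8, 70.7) = 70.7 kips → gross-section yield.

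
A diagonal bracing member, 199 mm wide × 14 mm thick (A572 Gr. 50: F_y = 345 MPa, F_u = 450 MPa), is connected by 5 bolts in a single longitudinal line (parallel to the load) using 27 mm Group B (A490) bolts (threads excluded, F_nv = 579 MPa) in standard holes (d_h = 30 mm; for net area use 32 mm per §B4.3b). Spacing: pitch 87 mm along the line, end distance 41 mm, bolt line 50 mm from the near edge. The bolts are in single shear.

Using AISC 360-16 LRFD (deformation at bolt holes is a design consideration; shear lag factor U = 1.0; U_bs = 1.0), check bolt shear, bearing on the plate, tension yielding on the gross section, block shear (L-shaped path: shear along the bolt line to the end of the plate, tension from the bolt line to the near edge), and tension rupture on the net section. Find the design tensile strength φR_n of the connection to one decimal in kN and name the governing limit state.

789.1 kN (net-section rupture governs)

Bolt shear: A_b = π(27)²/4 = 572.56 mm². φR_n = 0.75 × 579 × 572.56 × 5 × 1 = 1243.2 kN.
Bearing (14 mm plate, F_u = 450 MPa): end bolts L_c = 41 − 30/2 = 26, R_n = min(1.2×26×14×450, 2.4×27×14×450) = 196.56 kN/bolt; interior L_c = 87 − 30 = 57, R_n = 408.24 kN/bolt. φR_n = 0.75 × (1×196.56 + 4×408.24) = 1372.1 kN.
Tension yield (gross): A_g = 199×14 = 2786 mm². φR_n = 0.90 × 345 × 2786 = 865.1 kN.
Block shear: shear path 1×[41+4×87] = 1×389 mm, A_gv = 5446, A_nv = 1×(389 − 4.5×32)×14 = 3430 mm²; tension to near edge: (50 − 0.5×32)×14 = 476 mm². R_n = min(0.6×450×3430, 0.6×345×5446) + 1.0×450×476 = min(926.1, 1127.3) + 214.2 = 1140.3 kN. φR_n = 0.75 × 1140.3 = 855.2 kN.
Tension rupture (net): A_n = (199 − 1×32)×14 = 2338 mm² (U = 1.0, A_e = A_n). φR_n = 0.75 × 450 × 2338 = 789.1 kN.
Governing: min(1243.2, 1372.1, 865.1, 855.2, 789.1) = 789.1 kN → net-section rupture.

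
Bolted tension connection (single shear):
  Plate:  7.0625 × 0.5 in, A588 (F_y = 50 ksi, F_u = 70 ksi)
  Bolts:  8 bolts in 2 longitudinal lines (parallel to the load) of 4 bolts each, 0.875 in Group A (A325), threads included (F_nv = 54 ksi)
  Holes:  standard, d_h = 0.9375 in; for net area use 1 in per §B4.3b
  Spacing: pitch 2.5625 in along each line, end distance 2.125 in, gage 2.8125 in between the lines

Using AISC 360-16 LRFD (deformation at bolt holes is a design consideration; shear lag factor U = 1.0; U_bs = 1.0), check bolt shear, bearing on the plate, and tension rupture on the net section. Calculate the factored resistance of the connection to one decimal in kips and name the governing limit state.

132.9 kips (net-section rupture governs)

Bolt shear: A_b = π(0.875)²/4 = 0.60132 in². φR_n = 0.75 × 54 × 0.60132 × 8 × 1 = 194.8 kips.
Bearing (0.5 in plate, F_u = 70 ksi): end bolts L_c = 2.125 − 0.9375/2 = 1.65625, R_n = min(1.2×1.65625×0.5×70, 2.4×0.875×0.5×70) = 69.563 kips/bolt; interior L_c = 2.5625 − 0.9375 = 1.625, R_n = 68.25 kips/bolt. φR_n = 0.75 × (2×69.563 + 6×68.25) = 411.5 kips.
Tension rupture (net): A_n = (7.0625 − 2×1)×0.5 = 2.5313 in² (U = 1.0, A_e = A_n). φR_n = 0.75 × 70 × 2.5313 = 132.9 kips.
Governing: min(194.8, 411.5, 132.9) = 132.9 kips → net-section rupture.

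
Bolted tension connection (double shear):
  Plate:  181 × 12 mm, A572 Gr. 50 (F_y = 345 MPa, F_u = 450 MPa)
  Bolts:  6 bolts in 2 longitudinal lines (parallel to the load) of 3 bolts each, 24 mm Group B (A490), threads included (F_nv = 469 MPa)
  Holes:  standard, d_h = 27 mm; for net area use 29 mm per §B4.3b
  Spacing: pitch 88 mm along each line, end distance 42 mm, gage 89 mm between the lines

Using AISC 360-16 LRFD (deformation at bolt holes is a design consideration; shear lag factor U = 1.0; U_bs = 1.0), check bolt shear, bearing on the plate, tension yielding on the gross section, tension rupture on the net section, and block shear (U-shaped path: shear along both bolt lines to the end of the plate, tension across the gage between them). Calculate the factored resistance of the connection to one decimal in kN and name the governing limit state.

Bolt shear: A_b = π(24)²/4 = 452.39 mm². φR_n = 0.75 × 469 × 452.39 × 6 × 2 = 1909.5 kN.
Bearing (12 mm plate, F_u = 450 MPa): end bolts L_c = 42 − 27/2 = 28.5, R_n = min(1.2×28.5×12×450, 2.4×24×12×450) = 184.68 kN/bolt; interior L_c = 88 − 27 = 61, R_n = 311.04 kN/bolt. φR_n = 0.75 × (2×184.68 + 4×311.04) = 1210.1 kN.
Tension yield (gross): A_g = 181×12 = 2172 mm². φR_n = 0.90 × 345 × 2172 = 674.4 kN.
Tension rupture (net): A_n = (181 − 2×29)×12 = 1476 mm² (U = 1.0, A_e = A_n). φR_n = 0.75 × 450 × 1476 = 498.2 kN.
Block shear: shear path 2×[42+2×88] = 2×218 mm, A_gv = 5232, A_nv = 2×(218 − 2.5×29)×12 = 3492 mm²; tension across gage: (89 − 1×29)×12 = 720 mm². R_n = min(0.6×450×3492, 0.6×345×5232) + 1.0×450×720 = min(942.84, 1083) + 324 = 1266.8 kN. φR_n = 0.75 × 1266.8 = 950.1 kN.
Governing: min(1909.5, 1210.1, 674.4, 498.2, 950.1) = 498.2 kN → net-section rupture.

498.2 kN (net-section rupture governs)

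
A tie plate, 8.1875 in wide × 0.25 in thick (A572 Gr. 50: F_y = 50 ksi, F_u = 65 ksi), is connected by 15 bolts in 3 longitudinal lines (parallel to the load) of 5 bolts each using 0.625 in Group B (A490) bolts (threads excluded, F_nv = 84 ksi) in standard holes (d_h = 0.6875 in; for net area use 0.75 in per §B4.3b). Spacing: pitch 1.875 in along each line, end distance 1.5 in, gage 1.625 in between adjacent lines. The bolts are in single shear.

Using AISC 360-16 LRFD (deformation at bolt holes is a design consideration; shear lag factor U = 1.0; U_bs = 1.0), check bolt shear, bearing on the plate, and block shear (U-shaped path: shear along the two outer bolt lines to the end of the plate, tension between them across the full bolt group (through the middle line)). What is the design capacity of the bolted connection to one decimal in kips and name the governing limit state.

Bolt shear: A_b = π(0.625)²/4 = 0.3068 in². φR_n = 0.75 × 84 × 0.3068 × 15 × 1 = 289.9 kips.
Bearing (0.25 in plate, F_u = 65 ksi): end bolts L_c = 1.5 − 0.6875/2 = 1.15625, R_n = min(1.2×1.15625×0.25×65, 2.4×0.625×0.25×65) = 22.547 kips/bolt; interior L_c = 1.875 − 0.6875 = 1.1875, R_n = 23.156 kips/bolt. φR_n = 0.75 × (3×22.547 + 12×23.156) = 259.1 kips.
Block shear: shear path 2×[1.5+4×1.875] = 2×9 in, A_gv = 4.5, A_nv = 2×(9 − 4.5×0.75)×0.25 = 2.8125 in²; tension across gage: (3.25 − 2×0.75)×0.25 = 0.4375 in². R_n = min(0.6×65×2.8125, 0.6×50×4.5) + 1.0×65×0.4375 = min(109.69, 135) + 28.438 = 138.13 kips. φR_n = 0.75 × 138.13 = 103.6 kips.
Governing: min(289.9, 259.1, 103.6) = 103.6 kips → block shear.

103.6 kips (block shear governs)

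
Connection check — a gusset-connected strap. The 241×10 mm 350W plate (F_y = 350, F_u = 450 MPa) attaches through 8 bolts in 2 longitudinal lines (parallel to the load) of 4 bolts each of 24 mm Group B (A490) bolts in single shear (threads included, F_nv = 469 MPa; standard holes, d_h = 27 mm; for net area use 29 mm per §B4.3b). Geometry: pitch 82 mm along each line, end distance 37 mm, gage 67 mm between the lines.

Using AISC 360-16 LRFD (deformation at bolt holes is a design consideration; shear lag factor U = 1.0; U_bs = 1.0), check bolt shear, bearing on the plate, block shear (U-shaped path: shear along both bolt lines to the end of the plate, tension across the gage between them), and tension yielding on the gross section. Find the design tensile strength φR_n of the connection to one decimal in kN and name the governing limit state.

Bolt shear: A_b = π(24)²/4 = 452.39 mm². φR_n = 0.75 × 469 × 452.39 × 8 × 1 = 1273.0 kN.
Bearing (10 mm plate, F_u = 450 MPa): end bolts L_c = 37 − 27/2 = 23.5, R_n = min(1.2×23.5×10×450, 2.4×24×10×450) = 126.9 kN/bolt; interior L_c = 82 − 27 = 55, R_n = 259.2 kN/bolt. φR_n = 0.75 × (2×126.9 + 6×259.2) = 1356.8 kN.
Block shear: shear path 2×[37+3×82] = 2×283 mm, A_gv = 5660, A_nv = 2×(283 − 3.5×29)×10 = 3630 mm²; tension across gage: (67 − 1×29)×10 = 380 mm². R_n = min(0.6×450×3630, 0.6×350×5660) + 1.0×450×380 = min(980.1, 1188.6) + 171 = 1151.1 kN. φR_n = 0.75 × 1151.1 = 863.3 kN.
Tension yield (gross): A_g = 241×10 = 2410 mm². φR_n = 0.90 × 350 × 2410 = 759.2 kN.
Governing: min(1273.0, 1356.8, 863.3, 759.2) = 759.2 kN → gross-section yield.

759.2 kN (gross-section yield governs)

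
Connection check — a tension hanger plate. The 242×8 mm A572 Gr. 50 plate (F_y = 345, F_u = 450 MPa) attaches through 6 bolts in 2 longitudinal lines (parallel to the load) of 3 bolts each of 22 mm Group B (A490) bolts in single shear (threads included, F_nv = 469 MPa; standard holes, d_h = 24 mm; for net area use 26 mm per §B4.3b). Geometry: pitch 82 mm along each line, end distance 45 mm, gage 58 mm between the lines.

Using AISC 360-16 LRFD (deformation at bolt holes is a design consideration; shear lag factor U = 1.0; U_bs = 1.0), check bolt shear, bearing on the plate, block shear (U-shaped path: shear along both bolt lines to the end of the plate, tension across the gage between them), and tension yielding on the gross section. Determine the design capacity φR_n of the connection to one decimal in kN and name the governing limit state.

553.0 kN (block shear governs)

Bolt shear: A_b = π(22)²/4 = 380.13 mm². φR_n = 0.75 × 469 × 380.13 × 6 × 1 = 802.3 kN.
Bearing (8 mm plate, F_u = 450 MPa): end bolts L_c = 45 − 24/2 = 33, R_n = min(1.2×33×8×450, 2.4×22×8×450) = 142.56 kN/bolt; interior L_c = 82 − 24 = 58, R_n = 190.08 kN/bolt. φR_n = 0.75 × (2×142.56 + 4×190.08) = 784.1 kN.
Block shear: shear path 2×[45+2×82] = 2×209 mm, A_gv = 3344, A_nv = 2×(209 − 2.5×26)×8 = 2304 mm²; tension across gage: (58 − 1×26)×8 = 256 mm². R_n = min(0.6×450×2304, 0.6×345×3344) + 1.0×450×256 = min(622.08, 692.21) + 115.2 = 737.28 kN. φR_n = 0.75 × 737.28 = 553.0 kN.
Tension yield (gross): A_g = 242×8 = 1936 mm². φR_n = 0.90 × 345 × 1936 = 601.1 kN.
Governing: min(802.3, 784.1, 553.0, 601.1) = 553.0 kN → block shear.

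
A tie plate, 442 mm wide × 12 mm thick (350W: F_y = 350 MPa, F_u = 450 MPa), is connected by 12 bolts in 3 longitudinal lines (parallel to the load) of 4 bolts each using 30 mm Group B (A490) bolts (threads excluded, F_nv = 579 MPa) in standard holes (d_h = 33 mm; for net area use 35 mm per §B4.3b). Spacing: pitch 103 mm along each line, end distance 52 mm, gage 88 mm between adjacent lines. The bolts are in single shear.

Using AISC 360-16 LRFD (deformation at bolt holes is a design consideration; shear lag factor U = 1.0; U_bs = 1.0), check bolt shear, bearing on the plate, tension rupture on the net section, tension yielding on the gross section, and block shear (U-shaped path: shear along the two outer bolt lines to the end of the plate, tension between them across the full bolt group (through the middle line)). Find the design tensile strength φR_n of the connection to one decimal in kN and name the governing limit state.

1364.9 kN (net-section rupture governs)

Bolt shear: A_b = π(30)²/4 = 706.86 mm². φR_n = 0.75 × 579 × 706.86 × 12 × 1 = 3683.4 kN.
Bearing (12 mm plate, F_u = 450 MPa): end bolts L_c = 52 − 33/2 = 35.5, R_n = min(1.2×35.5×12×450, 2.4×30×12×450) = 230.04 kN/bolt; interior L_c = 103 − 33 = 70, R_n = 388.8 kN/bolt. φR_n = 0.75 × (3×230.04 + 9×388.8) = 3142.0 kN.
Tension rupture (net): A_n = (442 − 3×35)×12 = 4044 mm² (U = 1.0, A_e = A_n). φR_n = 0.75 × 450 × 4044 = 1364.9 kN.
Tension yield (gross): A_g = 442×12 = 5304 mm². φR_n = 0.90 × 350 × 5304 = 1670.8 kN.
Block shear: shear path 2×[52+3×103] = 2×361 mm, A_gv = 8664, A_nv = 2×(361 − 3.5×35)×12 = 5724 mm²; tension across gage: (176 − 2×35)×12 = 1272 mm². R_n = min(0.6×450×5724, 0.6×350×8664) + 1.0×450×1272 = min(1545.5, 1819.4) + 572.4 = 2117.9 kN. φR_n = 0.75 × 2117.9 = 1588.4 kN.
Governing: min(3683.4, 3142.0, 1364.9, 1670.8, 1588.4) = 1364.9 kN → net-section rupture.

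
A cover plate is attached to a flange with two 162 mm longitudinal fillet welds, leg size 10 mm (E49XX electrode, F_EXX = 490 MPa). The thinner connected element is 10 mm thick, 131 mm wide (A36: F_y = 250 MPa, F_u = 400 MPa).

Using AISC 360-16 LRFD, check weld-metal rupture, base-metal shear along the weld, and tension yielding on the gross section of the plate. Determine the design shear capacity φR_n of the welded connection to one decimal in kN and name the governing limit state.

294.8 kN (gross-section yield governs)

Weld metal: throat = 0.707×10 = 7.07 mm, L = 2×162 = 324 mm. φR_n = 0.75 × 0.6 × 490 × 7.07 × 324 = 505.1 kN.
Base metal shear (10 mm plate): yield φR_n = 1.0×0.6×250×10×324 = 486.0 kN; rupture φR_n = 0.75×0.6×400×10×324 = 583.2 kN; take 486.0 kN (yield).
Tension yield (gross): A_g = 131×10 = 1310 mm². φR_n = 0.90 × 250 × 1310 = 294.8 kN.
Governing: min(505.1, 486.0, 294.8) = 294.8 kN → gross-section yield.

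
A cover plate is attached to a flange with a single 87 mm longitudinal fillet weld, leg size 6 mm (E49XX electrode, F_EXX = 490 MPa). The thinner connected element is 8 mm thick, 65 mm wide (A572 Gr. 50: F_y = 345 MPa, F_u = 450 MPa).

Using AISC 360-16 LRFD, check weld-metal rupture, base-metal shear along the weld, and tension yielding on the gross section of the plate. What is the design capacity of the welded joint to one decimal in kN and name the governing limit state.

Weld metal: throat = 0.707×6 = 4.242 mm, L = 87 mm. φR_n = 0.75 × 0.6 × 490 × 4.242 × 87 = 81.4 kN.
Base metal shear (8 mm plate): yield φR_n = 1.0×0.6×345×8×87 = 144.1 kN; rupture φR_n = 0.75×0.6×450×8×87 = 140.9 kN; take 140.9 kN (rupture).
Tension yield (gross): A_g = 65×8 = 520 mm². φR_n = 0.90 × 345 × 520 = 161.5 kN.
Governing: min(81.4, 140.9, 161.5) = 81.4 kN → weld metal.

81.4 kN (weld metal governs)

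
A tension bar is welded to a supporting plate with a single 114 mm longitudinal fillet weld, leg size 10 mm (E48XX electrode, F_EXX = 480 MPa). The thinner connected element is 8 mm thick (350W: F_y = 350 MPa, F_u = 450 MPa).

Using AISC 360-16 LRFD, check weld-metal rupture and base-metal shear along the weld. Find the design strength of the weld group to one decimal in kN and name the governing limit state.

174.1 kN (weld metal governs)

Weld metal: throat = 0.707×10 = 7.07 mm, L = 114 mm. φR_n = 0.75 × 0.6 × 480 × 7.07 × 114 = 174.1 kN.
Base metal shear (8 mm plate): yield φR_n = 1.0×0.6×350×8×114 = 191.5 kN; rupture φR_n = 0.75×0.6×450×8×114 = 184.7 kN; take 184.7 kN (rupture).
Governing: min(174.1, 184.7) = 174.1 kN → weld metal.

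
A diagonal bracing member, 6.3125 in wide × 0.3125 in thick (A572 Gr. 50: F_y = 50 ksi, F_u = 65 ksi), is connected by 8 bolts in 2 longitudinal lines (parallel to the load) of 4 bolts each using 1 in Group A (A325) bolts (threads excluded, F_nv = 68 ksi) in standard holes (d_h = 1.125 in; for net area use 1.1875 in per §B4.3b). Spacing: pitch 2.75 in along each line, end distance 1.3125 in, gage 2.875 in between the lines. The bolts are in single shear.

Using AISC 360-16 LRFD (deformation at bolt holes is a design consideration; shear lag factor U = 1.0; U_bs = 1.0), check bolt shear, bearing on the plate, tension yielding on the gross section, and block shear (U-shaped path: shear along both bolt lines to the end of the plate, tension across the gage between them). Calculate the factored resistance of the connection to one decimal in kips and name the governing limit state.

Bolt shear: A_b = π(1)²/4 = 0.7854 in². φR_n = 0.75 × 68 × 0.7854 × 8 × 1 = 320.4 kips.
Bearing (0.3125 in plate, F_u = 65 ksi): end bolts L_c = 1.3125 − 1.125/2 = 0.75, R_n = min(1.2×0.75×0.3125×65, 2.4×1×0.3125×65) = 18.281 kips/bolt; interior L_c = 2.75 − 1.125 = 1.625, R_n = 39.609 kips/bolt. φR_n = 0.75 × (2×18.281 + 6×39.609) = 205.7 kips.
Tension yield (gross): A_g = 6.3125×0.3125 = 1.9727 in². φR_n = 0.90 × 50 × 1.9727 = 88.8 kips.
Block shear: shear path 2×[1.3125+3×2.75] = 2×9.5625 in, A_gv = 5.9766, A_nv = 2×(9.5625 − 3.5×1.1875)×0.3125 = 3.3789 in²; tension across gage: (2.875 − 1×1.1875)×0.3125 = 0.52734 in². R_n = min(0.6×65×3.3789, 0.6×50×5.9766) + 1.0×65×0.52734 = min(131.78, 179.3) + 34.277 = 166.06 kips. φR_n = 0.75 × 166.06 = 124.5 kips.
Governing: min(320.4, 205.7, 88.8, 124.5) = 88.8 kips → gross-section yield.

88.8 kips (gross-section yield governs)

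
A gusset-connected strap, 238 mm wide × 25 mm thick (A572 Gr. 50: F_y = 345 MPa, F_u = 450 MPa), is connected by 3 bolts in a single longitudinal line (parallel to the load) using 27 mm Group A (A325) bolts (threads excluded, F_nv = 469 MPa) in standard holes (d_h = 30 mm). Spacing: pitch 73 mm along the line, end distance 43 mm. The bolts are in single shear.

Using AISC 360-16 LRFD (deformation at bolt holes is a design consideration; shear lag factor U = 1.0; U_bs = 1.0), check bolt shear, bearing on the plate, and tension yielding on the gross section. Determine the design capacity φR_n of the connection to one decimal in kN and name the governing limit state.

Bolt shear: A_b = π(27)²/4 = 572.56 mm². φR_n = 0.75 × 469 × 572.56 × 3 × 1 = 604.2 kN.
Bearing (25 mm plate, F_u = 450 MPa): end bolts L_c = 43 − 30/2 = 28, R_n = min(1.2×28×25×450, 2.4×27×25×450) = 378 kN/bolt; interior L_c = 73 − 30 = 43, R_n = 580.5 kN/bolt. φR_n = 0.75 × (1×378 + 2×580.5) = 1154.3 kN.
Tension yield (gross): A_g = 238×25 = 5950 mm². φR_n = 0.90 × 345 × 5950 = 1847.5 kN.
Governing: min(604.2, 1154.3, 1847.5) = 604.2 kN → bolt shear.

604.2 kN (bolt shear governs)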